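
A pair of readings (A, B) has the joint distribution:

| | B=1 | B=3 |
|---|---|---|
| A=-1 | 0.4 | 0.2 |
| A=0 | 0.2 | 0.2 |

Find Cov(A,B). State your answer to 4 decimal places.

0.0800

E[A] = -0.6,  E[B] = 1.8
E[AB] = -1
Cov(A,B) = E[AB] − E[A]E[B] = -1 − (-0.6)(1.8) = 0.08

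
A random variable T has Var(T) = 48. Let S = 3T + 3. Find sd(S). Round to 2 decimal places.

Var(3T + 3) = (3)²·48 = 432
sd(S) = √432 ≈ 20.78

20.78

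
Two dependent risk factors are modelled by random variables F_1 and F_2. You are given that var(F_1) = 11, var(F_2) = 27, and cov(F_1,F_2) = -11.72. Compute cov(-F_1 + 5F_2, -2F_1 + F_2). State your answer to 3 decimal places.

285.920

cov(-F_1 + 5F_2, -2F_1 + F_2) = (-1)(-2)var(F_1) + (5)(1)var(F_2) + [(-1)(1) + (5)(-2)]cov(F_1,F_2)
= 2·11 + 5·27 + -11·-11.72 = 285.92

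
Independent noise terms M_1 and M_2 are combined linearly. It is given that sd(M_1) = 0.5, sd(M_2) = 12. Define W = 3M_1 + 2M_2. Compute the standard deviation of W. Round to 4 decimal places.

Var(M_1) = 0.25, Var(M_2) = 144
By independence, Var(W) = (3)²Var(M_1) + (2)²Var(M_2)
= (3)²·0.25 + (2)²·144 = 578.25
sd(W) = √578.25 ≈ 24.0468

24.0468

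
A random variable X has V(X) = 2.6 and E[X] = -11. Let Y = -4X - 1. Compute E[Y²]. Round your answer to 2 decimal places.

E[-4X - 1] = -4·-11 − 1 = 43
V(-4X - 1) = (-4)²·2.6 = 41.6
E[Y²] = V(Y) + (E[Y])² = 41.6 + (43)² = 1890.6

1890.60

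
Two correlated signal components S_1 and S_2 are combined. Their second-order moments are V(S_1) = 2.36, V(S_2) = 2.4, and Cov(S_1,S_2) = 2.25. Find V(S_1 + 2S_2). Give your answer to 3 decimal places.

20.960

V(S_1 + 2S_2) = (1)²·V(S_1) + (2)²·V(S_2) + 2·(1)·(2)·Cov(S_1,S_2)
= 1·2.36 + 4·2.4 + 4·2.25 = 20.96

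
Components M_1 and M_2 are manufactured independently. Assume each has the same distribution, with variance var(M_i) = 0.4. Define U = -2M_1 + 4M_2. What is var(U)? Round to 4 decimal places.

By independence, var(U) = (-2)²var(M_1) + (4)²var(M_2)
= (-2)²·0.4 + (4)²·0.4 = 8

8.0000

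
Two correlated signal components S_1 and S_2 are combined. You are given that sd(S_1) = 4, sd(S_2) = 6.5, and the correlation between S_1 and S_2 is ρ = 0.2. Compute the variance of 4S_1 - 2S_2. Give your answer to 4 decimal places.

V(S_1) = (4)² = 16;  V(S_2) = (6.5)² = 42.25
Cov(S_1,S_2) = ρ·sd(S_1)·sd(S_2) = 0.2·4·6.5 = 5.2
V(4S_1 - 2S_2) = (4)²·V(S_1) + (-2)²·V(S_2) + 2·(4)·(-2)·Cov(S_1,S_2)
= 16·16 + 4·42.25 + -16·5.2 = 341.8

341.8000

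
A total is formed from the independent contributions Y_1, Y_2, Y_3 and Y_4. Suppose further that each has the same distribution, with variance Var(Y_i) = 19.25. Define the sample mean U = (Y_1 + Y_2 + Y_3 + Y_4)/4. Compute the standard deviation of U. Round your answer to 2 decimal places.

2.19

By independence, Var(U) = (0.25)²Var(Y_1) + (0.25)²Var(Y_2) + (0.25)²Var(Y_3) + (0.25)²Var(Y_4)
= (0.25)²·19.25 + (0.25)²·19.25 + (0.25)²·19.25 + (0.25)²·19.25 = 4.8125
SD(U) = √4.8125 ≈ 2.19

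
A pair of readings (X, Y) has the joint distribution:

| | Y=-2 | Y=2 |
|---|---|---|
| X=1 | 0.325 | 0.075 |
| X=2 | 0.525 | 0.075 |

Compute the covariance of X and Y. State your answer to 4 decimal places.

E[X] = 1.6,  E[Y] = -1.4
E[XY] = -2.3
Cov(X,Y) = E[XY] − E[X]E[Y] = -2.3 − (1.6)(-1.4) = -0.06

-0.0600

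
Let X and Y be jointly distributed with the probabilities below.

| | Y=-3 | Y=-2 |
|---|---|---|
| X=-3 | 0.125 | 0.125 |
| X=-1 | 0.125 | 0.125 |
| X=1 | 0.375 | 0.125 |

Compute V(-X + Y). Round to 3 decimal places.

E[X] = -0.5,  E[Y] = -2.625,  E[XY] = 1.125
V(X) = 3 − (-0.5)² = 2.75;  V(Y) = 7.125 − (-2.625)² = 0.234375
cov(X,Y) = 1.125 − (-0.5)(-2.625) = -0.1875
V(-X + Y) = (-1)²·2.75 + (1)²·0.234375 + 2·(-1)·(1)·-0.1875 = 3.359375

3.359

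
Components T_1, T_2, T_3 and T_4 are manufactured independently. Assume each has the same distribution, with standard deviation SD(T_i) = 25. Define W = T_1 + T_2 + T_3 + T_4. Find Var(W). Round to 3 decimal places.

2500.000

Var(T_i) = (25)² = 625
By independence, Var(W) = (1)²Var(T_1) + (1)²Var(T_2) + (1)²Var(T_3) + (1)²Var(T_4)
= (1)²·625 + (1)²·625 + (1)²·625 + (1)²·625 = 2500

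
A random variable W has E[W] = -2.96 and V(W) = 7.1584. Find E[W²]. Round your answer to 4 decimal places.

E[W²] = V(W) + (E[W])² = 7.1584 + (-2.96)² = 15.92

15.9200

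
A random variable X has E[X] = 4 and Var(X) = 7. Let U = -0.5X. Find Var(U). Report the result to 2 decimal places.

Var(-0.5X) = (-0.5)²·Var(X) = 0.25·7 = 1.75

1.75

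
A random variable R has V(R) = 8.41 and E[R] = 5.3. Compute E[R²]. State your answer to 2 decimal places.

E[R²] = V(R) + (E[R])² = 8.41 + (5.3)² = 36.5

36.50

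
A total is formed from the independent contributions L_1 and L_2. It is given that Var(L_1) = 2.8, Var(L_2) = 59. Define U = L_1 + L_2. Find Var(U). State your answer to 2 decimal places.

By independence, Var(U) = (1)²Var(L_1) + (1)²Var(L_2)
= (1)²·2.8 + (1)²·59 = 61.8

61.80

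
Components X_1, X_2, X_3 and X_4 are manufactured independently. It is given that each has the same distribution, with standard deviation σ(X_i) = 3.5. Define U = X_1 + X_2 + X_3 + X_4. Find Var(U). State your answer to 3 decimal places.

Var(X_i) = (3.5)² = 12.25
By independence, Var(U) = (1)²Var(X_1) + (1)²Var(X_2) + (1)²Var(X_3) + (1)²Var(X_4)
= (1)²·12.25 + (1)²·12.25 + (1)²·12.25 + (1)²·12.25 = 49

49.000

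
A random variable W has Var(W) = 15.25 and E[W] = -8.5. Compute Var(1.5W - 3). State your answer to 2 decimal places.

34.31

Var(1.5W - 3) = (1.5)²·Var(W) = 2.25·15.25 = 34.3125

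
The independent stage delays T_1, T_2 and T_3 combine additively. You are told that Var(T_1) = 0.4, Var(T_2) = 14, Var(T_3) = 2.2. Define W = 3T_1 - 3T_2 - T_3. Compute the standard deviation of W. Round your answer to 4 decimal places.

By independence, Var(W) = (3)²Var(T_1) + (-3)²Var(T_2) + (-1)²Var(T_3)
= (3)²·0.4 + (-3)²·14 + (-1)²·2.2 = 131.8
sd(W) = √131.8 ≈ 11.4804

11.4804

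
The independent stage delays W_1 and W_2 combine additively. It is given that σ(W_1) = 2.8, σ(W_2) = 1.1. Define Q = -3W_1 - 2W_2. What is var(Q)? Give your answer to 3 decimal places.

var(W_1) = 7.84, var(W_2) = 1.21
By independence, var(Q) = (-3)²var(W_1) + (-2)²var(W_2)
= (-3)²·7.84 + (-2)²·1.21 = 75.4

75.400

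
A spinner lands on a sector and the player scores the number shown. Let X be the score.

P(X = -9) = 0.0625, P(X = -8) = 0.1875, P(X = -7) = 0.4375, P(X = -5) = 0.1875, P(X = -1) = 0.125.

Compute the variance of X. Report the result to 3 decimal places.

5.027

E[X] = (-9)(0.0625) + (-8)(0.1875) + (-7)(0.4375) + (-5)(0.1875) + (-1)(0.125) = -6.1875
E[X²] = (-9)²(0.0625) + (-8)²(0.1875) + (-7)²(0.4375) + (-5)²(0.1875) + (-1)²(0.125) = 43.3125
V(X) = E[X²] − (E[X])² = 43.3125 − (-6.1875)² = 5.02734375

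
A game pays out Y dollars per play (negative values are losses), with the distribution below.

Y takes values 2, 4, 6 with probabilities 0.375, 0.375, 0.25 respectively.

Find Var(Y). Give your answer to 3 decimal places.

2.438

E[Y] = (2)(0.375) + (4)(0.375) + (6)(0.25) = 3.75
E[Y²] = (2)²(0.375) + (4)²(0.375) + (6)²(0.25) = 16.5
Var(Y) = E[Y²] − (E[Y])² = 16.5 − (3.75)² = 2.4375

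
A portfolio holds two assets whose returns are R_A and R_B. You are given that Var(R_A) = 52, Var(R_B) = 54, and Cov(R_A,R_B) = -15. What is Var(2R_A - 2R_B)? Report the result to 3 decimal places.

Var(2R_A - 2R_B) = (2)²·Var(R_A) + (-2)²·Var(R_B) + 2·(2)·(-2)·Cov(R_A,R_B)
= 4·52 + 4·54 + -8·-15 = 544

544.000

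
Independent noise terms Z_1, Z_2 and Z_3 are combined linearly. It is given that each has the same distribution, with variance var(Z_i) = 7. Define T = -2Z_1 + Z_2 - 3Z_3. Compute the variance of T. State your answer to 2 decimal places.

By independence, var(T) = (-2)²var(Z_1) + (1)²var(Z_2) + (-3)²var(Z_3)
= (-2)²·7 + (1)²·7 + (-3)²·7 = 98

98.00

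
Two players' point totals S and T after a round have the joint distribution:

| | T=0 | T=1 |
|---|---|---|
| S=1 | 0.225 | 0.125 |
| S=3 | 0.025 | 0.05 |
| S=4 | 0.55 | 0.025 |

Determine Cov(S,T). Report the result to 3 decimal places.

-0.200

E[S] = 2.875,  E[T] = 0.2
E[ST] = 0.375
Cov(S,T) = E[ST] − E[S]E[T] = 0.375 − (2.875)(0.2) = -0.2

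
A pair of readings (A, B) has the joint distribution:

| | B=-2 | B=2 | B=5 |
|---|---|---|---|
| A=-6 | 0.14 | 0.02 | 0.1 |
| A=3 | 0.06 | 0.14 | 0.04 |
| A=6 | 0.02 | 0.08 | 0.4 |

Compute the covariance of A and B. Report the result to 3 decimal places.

E[A] = 2.16,  E[B] = 2.74
E[AB] = 12.24
Cov(A,B) = E[AB] − E[A]E[B] = 12.24 − (2.16)(2.74) = 6.3216

6.322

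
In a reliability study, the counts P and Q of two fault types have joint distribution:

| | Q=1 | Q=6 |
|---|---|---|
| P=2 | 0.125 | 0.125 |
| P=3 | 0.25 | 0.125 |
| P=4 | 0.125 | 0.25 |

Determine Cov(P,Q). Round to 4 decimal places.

0.3125

E[P] = 3.125,  E[Q] = 3.5
E[PQ] = 11.25
Cov(P,Q) = E[PQ] − E[P]E[Q] = 11.25 − (3.125)(3.5) = 0.3125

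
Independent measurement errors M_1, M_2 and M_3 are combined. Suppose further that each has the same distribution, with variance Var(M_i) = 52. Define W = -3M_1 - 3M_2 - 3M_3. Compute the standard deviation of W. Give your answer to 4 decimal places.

By independence, Var(W) = (-3)²Var(M_1) + (-3)²Var(M_2) + (-3)²Var(M_3)
= (-3)²·52 + (-3)²·52 + (-3)²·52 = 1404
SD(W) = √1404 ≈ 37.4700

37.4700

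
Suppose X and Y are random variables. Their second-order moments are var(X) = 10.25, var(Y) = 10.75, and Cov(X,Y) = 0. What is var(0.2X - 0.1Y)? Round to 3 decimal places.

var(0.2X - 0.1Y) = (0.2)²·var(X) + (-0.1)²·var(Y) + 2·(0.2)·(-0.1)·Cov(X,Y)
= 0.04·10.25 + 0.01·10.75 + -0.04·0 = 0.5175

0.518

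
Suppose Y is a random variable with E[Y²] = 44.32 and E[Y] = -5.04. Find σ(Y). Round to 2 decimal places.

Var(Y) = 44.32 − (-5.04)² = 18.9184
σ(Y) = √18.9184 ≈ 4.35

4.35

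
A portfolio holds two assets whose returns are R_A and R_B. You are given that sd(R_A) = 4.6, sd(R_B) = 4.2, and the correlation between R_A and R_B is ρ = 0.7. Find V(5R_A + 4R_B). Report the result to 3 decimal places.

1352.200

V(R_A) = (4.6)² = 21.16;  V(R_B) = (4.2)² = 17.64
Cov(R_A,R_B) = ρ·sd(R_A)·sd(R_B) = 0.7·4.6·4.2 = 13.524
V(5R_A + 4R_B) = (5)²·V(R_A) + (4)²·V(R_B) + 2·(5)·(4)·Cov(R_A,R_B)
= 25·21.16 + 16·17.64 + 40·13.524 = 1352.2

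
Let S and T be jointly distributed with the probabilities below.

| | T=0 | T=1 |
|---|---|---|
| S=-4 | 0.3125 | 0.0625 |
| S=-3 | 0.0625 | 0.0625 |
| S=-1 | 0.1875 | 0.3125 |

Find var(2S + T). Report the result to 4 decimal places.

E[S] = -2.375,  E[T] = 0.4375,  E[ST] = -0.75
var(S) = 7.625 − (-2.375)² = 1.984375;  var(T) = 0.4375 − (0.4375)² = 0.24609375
Cov(S,T) = -0.75 − (-2.375)(0.4375) = 0.2890625
var(2S + T) = (2)²·1.984375 + (1)²·0.24609375 + 2·(2)·(1)·0.2890625 = 9.33984375

9.3398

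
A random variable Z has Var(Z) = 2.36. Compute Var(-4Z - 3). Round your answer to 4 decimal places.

Var(-4Z - 3) = (-4)²·Var(Z) = 16·2.36 = 37.76

37.7600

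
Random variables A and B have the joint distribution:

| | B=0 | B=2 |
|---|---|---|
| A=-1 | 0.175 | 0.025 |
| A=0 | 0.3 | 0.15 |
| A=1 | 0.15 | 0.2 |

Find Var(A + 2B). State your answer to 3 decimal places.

5.228

E[A] = 0.15,  E[B] = 0.75,  E[AB] = 0.35
Var(A) = 0.55 − (0.15)² = 0.5275;  Var(B) = 1.5 − (0.75)² = 0.9375
Cov(A,B) = 0.35 − (0.15)(0.75) = 0.2375
Var(A + 2B) = (1)²·0.5275 + (2)²·0.9375 + 2·(1)·(2)·0.2375 = 5.2275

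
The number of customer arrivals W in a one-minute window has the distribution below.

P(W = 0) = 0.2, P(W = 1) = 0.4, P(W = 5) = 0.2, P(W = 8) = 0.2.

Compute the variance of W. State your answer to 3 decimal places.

E[W] = (0)(0.2) + (1)(0.4) + (5)(0.2) + (8)(0.2) = 3
E[W²] = (0)²(0.2) + (1)²(0.4) + (5)²(0.2) + (8)²(0.2) = 18.2
var(W) = E[W²] − (E[W])² = 18.2 − (3)² = 9.2

9.200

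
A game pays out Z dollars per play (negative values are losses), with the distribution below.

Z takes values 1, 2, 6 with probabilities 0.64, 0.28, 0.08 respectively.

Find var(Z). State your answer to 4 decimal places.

1.8176

E[Z] = (1)(0.64) + (2)(0.28) + (6)(0.08) = 1.68
E[Z²] = (1)²(0.64) + (2)²(0.28) + (6)²(0.08) = 4.64
var(Z) = E[Z²] − (E[Z])² = 4.64 − (1.68)² = 1.8176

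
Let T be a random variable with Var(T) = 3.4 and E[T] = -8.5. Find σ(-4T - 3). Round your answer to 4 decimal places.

7.3756

Var(-4T - 3) = (-4)²·3.4 = 54.4
σ(-4T - 3) = √54.4 ≈ 7.3756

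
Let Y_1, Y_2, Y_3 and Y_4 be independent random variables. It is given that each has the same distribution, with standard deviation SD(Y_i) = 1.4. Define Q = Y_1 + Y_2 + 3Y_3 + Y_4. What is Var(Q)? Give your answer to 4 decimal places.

23.5200

Var(Y_i) = (1.4)² = 1.96
By independence, Var(Q) = (1)²Var(Y_1) + (1)²Var(Y_2) + (3)²Var(Y_3) + (1)²Var(Y_4)
= (1)²·1.96 + (1)²·1.96 + (3)²·1.96 + (1)²·1.96 = 23.52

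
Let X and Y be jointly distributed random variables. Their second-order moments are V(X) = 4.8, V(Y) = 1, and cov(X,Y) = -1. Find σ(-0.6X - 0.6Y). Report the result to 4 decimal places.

V(-0.6X - 0.6Y) = (-0.6)²·V(X) + (-0.6)²·V(Y) + 2·(-0.6)·(-0.6)·cov(X,Y)
= 0.36·4.8 + 0.36·1 + 0.72·-1 = 1.368
σ(-0.6X - 0.6Y) = √1.368 ≈ 1.1696

1.1696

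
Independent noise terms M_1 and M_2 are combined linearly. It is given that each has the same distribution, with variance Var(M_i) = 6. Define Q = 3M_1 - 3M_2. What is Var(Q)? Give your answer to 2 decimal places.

By independence, Var(Q) = (3)²Var(M_1) + (-3)²Var(M_2)
= (3)²·6 + (-3)²·6 = 108

108.00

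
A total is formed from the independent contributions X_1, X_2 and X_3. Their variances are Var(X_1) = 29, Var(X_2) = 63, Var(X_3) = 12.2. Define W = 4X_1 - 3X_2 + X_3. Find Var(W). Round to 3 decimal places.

By independence, Var(W) = (4)²Var(X_1) + (-3)²Var(X_2) + (1)²Var(X_3)
= (4)²·29 + (-3)²·63 + (1)²·12.2 = 1043.2

1043.200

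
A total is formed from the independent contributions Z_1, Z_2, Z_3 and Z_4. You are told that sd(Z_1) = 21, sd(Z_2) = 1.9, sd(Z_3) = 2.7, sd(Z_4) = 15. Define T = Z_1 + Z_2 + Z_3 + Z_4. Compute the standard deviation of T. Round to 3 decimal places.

Var(Z_1) = 441, Var(Z_2) = 3.61, Var(Z_3) = 7.29, Var(Z_4) = 225
By independence, Var(T) = (1)²Var(Z_1) + (1)²Var(Z_2) + (1)²Var(Z_3) + (1)²Var(Z_4)
= (1)²·441 + (1)²·3.61 + (1)²·7.29 + (1)²·225 = 676.9
sd(T) = √676.9 ≈ 26.017

26.017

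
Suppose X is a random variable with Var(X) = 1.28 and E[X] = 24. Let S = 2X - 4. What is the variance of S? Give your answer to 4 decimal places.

5.1200

Var(2X - 4) = (2)²·Var(X) = 4·1.28 = 5.12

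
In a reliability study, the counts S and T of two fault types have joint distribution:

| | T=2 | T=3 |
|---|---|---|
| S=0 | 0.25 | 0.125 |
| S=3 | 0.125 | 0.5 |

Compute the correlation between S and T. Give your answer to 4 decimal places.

0.4667

E[S] = 1.875,  E[T] = 2.625
E[ST] = 5.25
Cov(S,T) = E[ST] − E[S]E[T] = 5.25 − (1.875)(2.625) = 0.328125
V(S) = 2.109375,  V(T) = 0.234375
ρ = 0.328125 / √(2.109375·0.234375) ≈ 0.4667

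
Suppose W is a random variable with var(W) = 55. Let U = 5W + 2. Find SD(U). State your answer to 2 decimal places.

37.08

var(5W + 2) = (5)²·55 = 1375
SD(U) = √1375 ≈ 37.08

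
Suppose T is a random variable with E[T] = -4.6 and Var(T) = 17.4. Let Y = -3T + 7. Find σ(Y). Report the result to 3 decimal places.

12.514

Var(-3T + 7) = (-3)²·17.4 = 156.6
σ(Y) = √156.6 ≈ 12.514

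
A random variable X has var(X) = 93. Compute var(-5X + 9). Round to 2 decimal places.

var(-5X + 9) = (-5)²·var(X) = 25·93 = 2325

2325.00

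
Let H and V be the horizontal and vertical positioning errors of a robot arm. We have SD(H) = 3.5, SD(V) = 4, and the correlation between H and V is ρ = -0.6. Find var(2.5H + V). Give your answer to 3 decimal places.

var(H) = (3.5)² = 12.25;  var(V) = (4)² = 16
Cov(H,V) = ρ·SD(H)·SD(V) = -0.6·3.5·4 = -8.4
var(2.5H + V) = (2.5)²·var(H) + (1)²·var(V) + 2·(2.5)·(1)·Cov(H,V)
= 6.25·12.25 + 1·16 + 5·-8.4 = 50.5625

50.563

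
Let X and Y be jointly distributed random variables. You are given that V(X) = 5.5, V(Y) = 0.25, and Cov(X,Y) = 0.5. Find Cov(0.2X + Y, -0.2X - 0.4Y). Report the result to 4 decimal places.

-0.4600

Cov(0.2X + Y, -0.2X - 0.4Y) = (0.2)(-0.2)V(X) + (1)(-0.4)V(Y) + [(0.2)(-0.4) + (1)(-0.2)]Cov(X,Y)
= -0.04·5.5 + -0.4·0.25 + -0.28·0.5 = -0.46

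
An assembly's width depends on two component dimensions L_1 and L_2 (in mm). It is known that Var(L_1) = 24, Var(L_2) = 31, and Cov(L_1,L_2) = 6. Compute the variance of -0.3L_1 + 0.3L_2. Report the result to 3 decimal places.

3.870

Var(-0.3L_1 + 0.3L_2) = (-0.3)²·Var(L_1) + (0.3)²·Var(L_2) + 2·(-0.3)·(0.3)·Cov(L_1,L_2)
= 0.09·24 + 0.09·31 + -0.18·6 = 3.87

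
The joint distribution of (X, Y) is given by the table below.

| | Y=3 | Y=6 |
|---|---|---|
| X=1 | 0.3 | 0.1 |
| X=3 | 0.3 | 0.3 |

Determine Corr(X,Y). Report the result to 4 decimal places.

0.2500

E[X] = 2.2,  E[Y] = 4.2
E[XY] = 9.6
Cov(X,Y) = E[XY] − E[X]E[Y] = 9.6 − (2.2)(4.2) = 0.36
V(X) = 0.96,  V(Y) = 2.16
ρ = 0.36 / √(0.96·2.16) ≈ 0.2500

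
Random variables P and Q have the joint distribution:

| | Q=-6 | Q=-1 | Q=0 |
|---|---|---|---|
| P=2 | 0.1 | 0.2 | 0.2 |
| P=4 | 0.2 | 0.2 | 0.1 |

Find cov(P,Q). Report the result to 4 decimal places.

E[P] = 3,  E[Q] = -2.2
E[PQ] = -7.2
cov(P,Q) = E[PQ] − E[P]E[Q] = -7.2 − (3)(-2.2) = -0.6

-0.6000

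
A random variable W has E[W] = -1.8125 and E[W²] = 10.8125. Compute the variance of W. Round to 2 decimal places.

7.53

Var(W) = 10.8125 − (-1.8125)² = 7.52734375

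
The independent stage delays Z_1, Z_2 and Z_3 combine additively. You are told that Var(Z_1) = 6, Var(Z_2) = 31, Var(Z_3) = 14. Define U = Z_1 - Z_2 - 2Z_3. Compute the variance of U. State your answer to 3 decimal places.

93.000

By independence, Var(U) = (1)²Var(Z_1) + (-1)²Var(Z_2) + (-2)²Var(Z_3)
= (1)²·6 + (-1)²·31 + (-2)²·14 = 93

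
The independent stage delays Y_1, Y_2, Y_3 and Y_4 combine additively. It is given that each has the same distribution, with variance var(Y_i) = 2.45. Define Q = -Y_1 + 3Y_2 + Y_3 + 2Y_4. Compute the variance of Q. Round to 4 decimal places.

36.7500

By independence, var(Q) = (-1)²var(Y_1) + (3)²var(Y_2) + (1)²var(Y_3) + (2)²var(Y_4)
= (-1)²·2.45 + (3)²·2.45 + (1)²·2.45 + (2)²·2.45 = 36.75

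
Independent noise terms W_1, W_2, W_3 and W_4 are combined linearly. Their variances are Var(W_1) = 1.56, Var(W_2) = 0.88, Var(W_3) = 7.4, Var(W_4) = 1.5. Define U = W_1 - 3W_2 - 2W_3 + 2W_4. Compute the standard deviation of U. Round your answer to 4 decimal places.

By independence, Var(U) = (1)²Var(W_1) + (-3)²Var(W_2) + (-2)²Var(W_3) + (2)²Var(W_4)
= (1)²·1.56 + (-3)²·0.88 + (-2)²·7.4 + (2)²·1.5 = 45.08
sd(U) = √45.08 ≈ 6.7142

6.7142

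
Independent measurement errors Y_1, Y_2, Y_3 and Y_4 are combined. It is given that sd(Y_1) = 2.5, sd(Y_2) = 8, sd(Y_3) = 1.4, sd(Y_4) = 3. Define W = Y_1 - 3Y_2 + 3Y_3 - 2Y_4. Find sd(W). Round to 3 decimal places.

var(Y_1) = 6.25, var(Y_2) = 64, var(Y_3) = 1.96, var(Y_4) = 9
By independence, var(W) = (1)²var(Y_1) + (-3)²var(Y_2) + (3)²var(Y_3) + (-2)²var(Y_4)
= (1)²·6.25 + (-3)²·64 + (3)²·1.96 + (-2)²·9 = 635.89
sd(W) = √635.89 ≈ 25.217

25.217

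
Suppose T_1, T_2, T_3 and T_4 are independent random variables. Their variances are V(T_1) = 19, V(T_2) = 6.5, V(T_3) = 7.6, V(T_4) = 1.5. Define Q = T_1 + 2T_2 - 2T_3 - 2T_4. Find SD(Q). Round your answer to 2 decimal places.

By independence, V(Q) = (1)²V(T_1) + (2)²V(T_2) + (-2)²V(T_3) + (-2)²V(T_4)
= (1)²·19 + (2)²·6.5 + (-2)²·7.6 + (-2)²·1.5 = 81.4
SD(Q) = √81.4 ≈ 9.02

9.02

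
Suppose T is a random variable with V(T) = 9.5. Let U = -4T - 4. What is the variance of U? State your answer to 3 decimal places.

V(-4T - 4) = (-4)²·V(T) = 16·9.5 = 152

152.000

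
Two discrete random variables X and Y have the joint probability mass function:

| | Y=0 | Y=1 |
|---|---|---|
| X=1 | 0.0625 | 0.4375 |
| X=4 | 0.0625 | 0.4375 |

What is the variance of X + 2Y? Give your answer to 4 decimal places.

2.6875

E[X] = 2.5,  E[Y] = 0.875,  E[XY] = 2.1875
Var(X) = 8.5 − (2.5)² = 2.25;  Var(Y) = 0.875 − (0.875)² = 0.109375
Cov(X,Y) = 2.1875 − (2.5)(0.875) = 0
Var(X + 2Y) = (1)²·2.25 + (2)²·0.109375 + 2·(1)·(2)·0 = 2.6875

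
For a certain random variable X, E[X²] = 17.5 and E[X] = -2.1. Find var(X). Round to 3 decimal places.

var(X) = 17.5 − (-2.1)² = 13.09

13.090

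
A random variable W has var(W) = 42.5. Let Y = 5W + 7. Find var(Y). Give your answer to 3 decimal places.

1062.500

var(5W + 7) = (5)²·var(W) = 25·42.5 = 1062.5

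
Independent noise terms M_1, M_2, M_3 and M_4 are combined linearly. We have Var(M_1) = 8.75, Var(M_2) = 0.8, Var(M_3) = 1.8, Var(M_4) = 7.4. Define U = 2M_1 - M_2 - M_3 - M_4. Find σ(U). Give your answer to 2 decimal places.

By independence, Var(U) = (2)²Var(M_1) + (-1)²Var(M_2) + (-1)²Var(M_3) + (-1)²Var(M_4)
= (2)²·8.75 + (-1)²·0.8 + (-1)²·1.8 + (-1)²·7.4 = 45
σ(U) = √45 ≈ 6.71

6.71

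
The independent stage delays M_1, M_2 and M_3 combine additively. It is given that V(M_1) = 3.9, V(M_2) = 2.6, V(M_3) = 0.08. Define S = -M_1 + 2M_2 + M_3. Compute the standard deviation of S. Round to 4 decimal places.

By independence, V(S) = (-1)²V(M_1) + (2)²V(M_2) + (1)²V(M_3)
= (-1)²·3.9 + (2)²·2.6 + (1)²·0.08 = 14.38
SD(S) = √14.38 ≈ 3.7921

3.7921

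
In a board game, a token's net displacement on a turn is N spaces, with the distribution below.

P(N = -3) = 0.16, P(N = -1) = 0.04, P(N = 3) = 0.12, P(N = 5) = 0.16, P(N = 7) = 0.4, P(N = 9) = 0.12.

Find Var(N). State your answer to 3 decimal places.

15.450

E[N] = (-3)(0.16) + (-1)(0.04) + (3)(0.12) + (5)(0.16) + (7)(0.4) + (9)(0.12) = 4.52
E[N²] = (-3)²(0.16) + (-1)²(0.04) + (3)²(0.12) + (5)²(0.16) + (7)²(0.4) + (9)²(0.12) = 35.88
Var(N) = E[N²] − (E[N])² = 35.88 − (4.52)² = 15.4496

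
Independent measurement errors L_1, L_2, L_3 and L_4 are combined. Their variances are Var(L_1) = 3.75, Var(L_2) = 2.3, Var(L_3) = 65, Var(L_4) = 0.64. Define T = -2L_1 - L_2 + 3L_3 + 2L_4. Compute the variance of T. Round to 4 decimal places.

604.8600

By independence, Var(T) = (-2)²Var(L_1) + (-1)²Var(L_2) + (3)²Var(L_3) + (2)²Var(L_4)
= (-2)²·3.75 + (-1)²·2.3 + (3)²·65 + (2)²·0.64 = 604.86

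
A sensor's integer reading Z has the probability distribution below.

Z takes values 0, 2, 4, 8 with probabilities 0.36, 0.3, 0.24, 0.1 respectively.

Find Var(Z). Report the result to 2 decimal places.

E[Z] = (0)(0.36) + (2)(0.3) + (4)(0.24) + (8)(0.1) = 2.36
E[Z²] = (0)²(0.36) + (2)²(0.3) + (4)²(0.24) + (8)²(0.1) = 11.44
Var(Z) = E[Z²] − (E[Z])² = 11.44 − (2.36)² = 5.8704

5.87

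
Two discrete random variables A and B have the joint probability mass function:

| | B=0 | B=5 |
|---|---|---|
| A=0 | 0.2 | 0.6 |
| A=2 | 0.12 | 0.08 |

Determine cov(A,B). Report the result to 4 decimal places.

E[A] = 0.4,  E[B] = 3.4
E[AB] = 0.8
cov(A,B) = E[AB] − E[A]E[B] = 0.8 − (0.4)(3.4) = -0.56

-0.5600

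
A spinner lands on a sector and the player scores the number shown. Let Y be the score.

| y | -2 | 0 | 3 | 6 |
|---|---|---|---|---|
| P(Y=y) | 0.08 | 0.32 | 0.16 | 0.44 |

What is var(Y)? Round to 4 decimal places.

E[Y] = (-2)(0.08) + (0)(0.32) + (3)(0.16) + (6)(0.44) = 2.96
E[Y²] = (-2)²(0.08) + (0)²(0.32) + (3)²(0.16) + (6)²(0.44) = 17.6
var(Y) = E[Y²] − (E[Y])² = 17.6 − (2.96)² = 8.8384

8.8384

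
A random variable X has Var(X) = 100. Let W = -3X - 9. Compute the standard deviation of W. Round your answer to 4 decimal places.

Var(-3X - 9) = (-3)²·100 = 900
SD(W) = √900 ≈ 30.0000

30.0000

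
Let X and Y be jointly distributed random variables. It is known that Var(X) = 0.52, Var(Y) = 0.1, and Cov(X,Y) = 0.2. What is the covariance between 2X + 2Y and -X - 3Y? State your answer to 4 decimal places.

-3.2400

Cov(2X + 2Y, -X - 3Y) = (2)(-1)Var(X) + (2)(-3)Var(Y) + [(2)(-3) + (2)(-1)]Cov(X,Y)
= -2·0.52 + -6·0.1 + -8·0.2 = -3.24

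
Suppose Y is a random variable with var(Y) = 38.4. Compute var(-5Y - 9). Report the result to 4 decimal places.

var(-5Y - 9) = (-5)²·var(Y) = 25·38.4 = 960

960.0000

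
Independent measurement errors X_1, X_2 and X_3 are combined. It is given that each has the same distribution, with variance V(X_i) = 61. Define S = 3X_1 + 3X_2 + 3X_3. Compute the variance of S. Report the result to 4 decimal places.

1647.0000

By independence, V(S) = (3)²V(X_1) + (3)²V(X_2) + (3)²V(X_3)
= (3)²·61 + (3)²·61 + (3)²·61 = 1647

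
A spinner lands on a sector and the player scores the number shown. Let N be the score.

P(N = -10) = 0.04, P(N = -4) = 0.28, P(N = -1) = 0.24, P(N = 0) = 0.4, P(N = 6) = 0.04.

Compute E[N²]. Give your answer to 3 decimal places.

E[N²] = (-10)²(0.04) + (-4)²(0.28) + (-1)²(0.24) + (0)²(0.4) + (6)²(0.04) = 10.16

10.160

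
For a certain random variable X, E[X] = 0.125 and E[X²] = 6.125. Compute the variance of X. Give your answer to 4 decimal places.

6.1094

var(X) = 6.125 − (0.125)² = 6.109375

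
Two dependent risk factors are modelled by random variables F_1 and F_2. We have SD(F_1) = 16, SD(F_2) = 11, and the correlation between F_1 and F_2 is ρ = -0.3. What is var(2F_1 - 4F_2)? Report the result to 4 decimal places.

3804.8000

var(F_1) = (16)² = 256;  var(F_2) = (11)² = 121
Cov(F_1,F_2) = ρ·SD(F_1)·SD(F_2) = -0.3·16·11 = -52.8
var(2F_1 - 4F_2) = (2)²·var(F_1) + (-4)²·var(F_2) + 2·(2)·(-4)·Cov(F_1,F_2)
= 4·256 + 16·121 + -16·-52.8 = 3804.8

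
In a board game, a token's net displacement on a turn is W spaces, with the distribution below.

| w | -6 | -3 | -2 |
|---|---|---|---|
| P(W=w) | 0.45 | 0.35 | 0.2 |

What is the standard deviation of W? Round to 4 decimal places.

1.7110

E[W] = (-6)(0.45) + (-3)(0.35) + (-2)(0.2) = -4.15
E[W²] = (-6)²(0.45) + (-3)²(0.35) + (-2)²(0.2) = 20.15
V(W) = E[W²] − (E[W])² = 20.15 − (-4.15)² = 2.9275
sd(W) = √2.9275 ≈ 1.7110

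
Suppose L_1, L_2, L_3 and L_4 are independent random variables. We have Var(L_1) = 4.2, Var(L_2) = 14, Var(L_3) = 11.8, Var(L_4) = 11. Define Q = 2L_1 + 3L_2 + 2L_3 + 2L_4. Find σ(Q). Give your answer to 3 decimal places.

15.297

By independence, Var(Q) = (2)²Var(L_1) + (3)²Var(L_2) + (2)²Var(L_3) + (2)²Var(L_4)
= (2)²·4.2 + (3)²·14 + (2)²·11.8 + (2)²·11 = 234
σ(Q) = √234 ≈ 15.297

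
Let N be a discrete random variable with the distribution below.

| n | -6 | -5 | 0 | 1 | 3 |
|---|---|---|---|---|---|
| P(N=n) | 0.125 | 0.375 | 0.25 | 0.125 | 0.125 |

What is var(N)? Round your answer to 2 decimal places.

10.61

E[N] = (-6)(0.125) + (-5)(0.375) + (0)(0.25) + (1)(0.125) + (3)(0.125) = -2.125
E[N²] = (-6)²(0.125) + (-5)²(0.375) + (0)²(0.25) + (1)²(0.125) + (3)²(0.125) = 15.125
var(N) = E[N²] − (E[N])² = 15.125 − (-2.125)² = 10.609375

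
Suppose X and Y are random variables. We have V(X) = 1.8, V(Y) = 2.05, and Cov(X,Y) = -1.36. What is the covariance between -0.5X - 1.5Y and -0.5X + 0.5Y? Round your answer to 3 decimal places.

-1.768

Cov(-0.5X - 1.5Y, -0.5X + 0.5Y) = (-0.5)(-0.5)V(X) + (-1.5)(0.5)V(Y) + [(-0.5)(0.5) + (-1.5)(-0.5)]Cov(X,Y)
= 0.25·1.8 + -0.75·2.05 + 0.5·-1.36 = -1.7675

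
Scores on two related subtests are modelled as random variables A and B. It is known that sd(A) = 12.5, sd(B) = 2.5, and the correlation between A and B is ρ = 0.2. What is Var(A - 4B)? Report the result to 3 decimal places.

Var(A) = (12.5)² = 156.25;  Var(B) = (2.5)² = 6.25
Cov(A,B) = ρ·sd(A)·sd(B) = 0.2·12.5·2.5 = 6.25
Var(A - 4B) = (1)²·Var(A) + (-4)²·Var(B) + 2·(1)·(-4)·Cov(A,B)
= 1·156.25 + 16·6.25 + -8·6.25 = 206.25

206.250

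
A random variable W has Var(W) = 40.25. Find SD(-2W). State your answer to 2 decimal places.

Var(-2W) = (-2)²·40.25 = 161
SD(-2W) = √161 ≈ 12.69

12.69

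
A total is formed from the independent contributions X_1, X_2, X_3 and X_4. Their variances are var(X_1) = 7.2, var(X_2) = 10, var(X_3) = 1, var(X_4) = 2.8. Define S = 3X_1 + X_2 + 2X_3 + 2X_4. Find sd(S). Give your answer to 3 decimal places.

By independence, var(S) = (3)²var(X_1) + (1)²var(X_2) + (2)²var(X_3) + (2)²var(X_4)
= (3)²·7.2 + (1)²·10 + (2)²·1 + (2)²·2.8 = 90
sd(S) = √90 ≈ 9.487

9.487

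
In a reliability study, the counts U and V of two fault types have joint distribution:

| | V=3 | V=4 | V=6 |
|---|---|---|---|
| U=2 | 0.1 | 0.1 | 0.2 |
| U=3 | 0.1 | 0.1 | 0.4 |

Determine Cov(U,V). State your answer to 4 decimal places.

E[U] = 2.6,  E[V] = 5
E[UV] = 13.1
Cov(U,V) = E[UV] − E[U]E[V] = 13.1 − (2.6)(5) = 0.1

0.1000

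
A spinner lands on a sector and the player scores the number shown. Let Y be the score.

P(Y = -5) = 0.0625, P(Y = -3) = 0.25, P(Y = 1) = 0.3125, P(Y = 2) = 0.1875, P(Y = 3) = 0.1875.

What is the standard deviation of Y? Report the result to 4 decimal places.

E[Y] = (-5)(0.0625) + (-3)(0.25) + (1)(0.3125) + (2)(0.1875) + (3)(0.1875) = 0.1875
E[Y²] = (-5)²(0.0625) + (-3)²(0.25) + (1)²(0.3125) + (2)²(0.1875) + (3)²(0.1875) = 6.5625
var(Y) = E[Y²] − (E[Y])² = 6.5625 − (0.1875)² = 6.52734375
SD(Y) = √6.52734375 ≈ 2.5549

2.5549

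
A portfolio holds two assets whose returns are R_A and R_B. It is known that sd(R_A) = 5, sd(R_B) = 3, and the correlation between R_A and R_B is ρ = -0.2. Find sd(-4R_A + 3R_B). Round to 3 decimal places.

23.516

var(R_A) = (5)² = 25;  var(R_B) = (3)² = 9
Cov(R_A,R_B) = ρ·sd(R_A)·sd(R_B) = -0.2·5·3 = -3
var(-4R_A + 3R_B) = (-4)²·var(R_A) + (3)²·var(R_B) + 2·(-4)·(3)·Cov(R_A,R_B)
= 16·25 + 9·9 + -24·-3 = 553
sd(-4R_A + 3R_B) = √553 ≈ 23.516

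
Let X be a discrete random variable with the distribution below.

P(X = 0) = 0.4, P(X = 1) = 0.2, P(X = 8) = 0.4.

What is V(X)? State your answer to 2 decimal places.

E[X] = (0)(0.4) + (1)(0.2) + (8)(0.4) = 3.4
E[X²] = (0)²(0.4) + (1)²(0.2) + (8)²(0.4) = 25.8
V(X) = E[X²] − (E[X])² = 25.8 − (3.4)² = 14.24

14.24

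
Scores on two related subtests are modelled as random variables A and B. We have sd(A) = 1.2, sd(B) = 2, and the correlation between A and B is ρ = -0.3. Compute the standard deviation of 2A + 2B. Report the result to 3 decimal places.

4.000

Var(A) = (1.2)² = 1.44;  Var(B) = (2)² = 4
cov(A,B) = ρ·sd(A)·sd(B) = -0.3·1.2·2 = -0.72
Var(2A + 2B) = (2)²·Var(A) + (2)²·Var(B) + 2·(2)·(2)·cov(A,B)
= 4·1.44 + 4·4 + 8·-0.72 = 16
sd(2A + 2B) = √16 ≈ 4.000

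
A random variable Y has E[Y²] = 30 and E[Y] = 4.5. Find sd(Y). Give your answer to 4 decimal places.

V(Y) = 30 − (4.5)² = 9.75
sd(Y) = √9.75 ≈ 3.1225

3.1225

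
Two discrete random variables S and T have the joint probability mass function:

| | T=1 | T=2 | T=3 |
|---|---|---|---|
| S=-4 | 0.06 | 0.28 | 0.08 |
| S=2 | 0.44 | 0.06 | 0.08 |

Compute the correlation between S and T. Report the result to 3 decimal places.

-0.447

E[S] = -0.52,  E[T] = 1.66
E[ST] = -1.84
cov(S,T) = E[ST] − E[S]E[T] = -1.84 − (-0.52)(1.66) = -0.9768
V(S) = 8.7696,  V(T) = 0.5444
ρ = -0.9768 / √(8.7696·0.5444) ≈ -0.447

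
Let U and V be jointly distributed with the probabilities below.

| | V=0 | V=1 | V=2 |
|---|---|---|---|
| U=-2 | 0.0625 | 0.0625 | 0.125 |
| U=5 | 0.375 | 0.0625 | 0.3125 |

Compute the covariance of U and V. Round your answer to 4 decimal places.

-0.4375

E[U] = 3.25,  E[V] = 1
E[UV] = 2.8125
cov(U,V) = E[UV] − E[U]E[V] = 2.8125 − (3.25)(1) = -0.4375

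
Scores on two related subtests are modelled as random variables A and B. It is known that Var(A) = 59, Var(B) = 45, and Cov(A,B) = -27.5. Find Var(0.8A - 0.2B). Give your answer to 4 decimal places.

Var(0.8A - 0.2B) = (0.8)²·Var(A) + (-0.2)²·Var(B) + 2·(0.8)·(-0.2)·Cov(A,B)
= 0.64·59 + 0.04·45 + -0.32·-27.5 = 48.36

48.3600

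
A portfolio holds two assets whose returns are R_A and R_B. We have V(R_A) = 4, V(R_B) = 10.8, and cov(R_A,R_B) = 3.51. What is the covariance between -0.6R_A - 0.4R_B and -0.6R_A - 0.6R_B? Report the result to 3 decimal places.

6.138

cov(-0.6R_A - 0.4R_B, -0.6R_A - 0.6R_B) = (-0.6)(-0.6)V(R_A) + (-0.4)(-0.6)V(R_B) + [(-0.6)(-0.6) + (-0.4)(-0.6)]cov(R_A,R_B)
= 0.36·4 + 0.24·10.8 + 0.6·3.51 = 6.138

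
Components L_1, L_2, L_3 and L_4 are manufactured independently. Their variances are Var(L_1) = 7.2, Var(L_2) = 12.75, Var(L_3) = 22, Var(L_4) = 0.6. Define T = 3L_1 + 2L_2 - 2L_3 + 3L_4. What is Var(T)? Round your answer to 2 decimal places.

209.20

By independence, Var(T) = (3)²Var(L_1) + (2)²Var(L_2) + (-2)²Var(L_3) + (3)²Var(L_4)
= (3)²·7.2 + (2)²·12.75 + (-2)²·22 + (3)²·0.6 = 209.2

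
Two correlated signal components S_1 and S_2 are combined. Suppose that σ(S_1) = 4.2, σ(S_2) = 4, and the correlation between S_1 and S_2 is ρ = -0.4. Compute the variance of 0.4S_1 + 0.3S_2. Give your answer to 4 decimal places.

2.6496

var(S_1) = (4.2)² = 17.64;  var(S_2) = (4)² = 16
cov(S_1,S_2) = ρ·σ(S_1)·σ(S_2) = -0.4·4.2·4 = -6.72
var(0.4S_1 + 0.3S_2) = (0.4)²·var(S_1) + (0.3)²·var(S_2) + 2·(0.4)·(0.3)·cov(S_1,S_2)
= 0.16·17.64 + 0.09·16 + 0.24·-6.72 = 2.6496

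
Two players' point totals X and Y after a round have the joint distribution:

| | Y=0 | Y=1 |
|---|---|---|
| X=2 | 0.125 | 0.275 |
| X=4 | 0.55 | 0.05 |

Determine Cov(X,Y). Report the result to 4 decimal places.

-0.2900

E[X] = 3.2,  E[Y] = 0.325
E[XY] = 0.75
Cov(X,Y) = E[XY] − E[X]E[Y] = 0.75 − (3.2)(0.325) = -0.29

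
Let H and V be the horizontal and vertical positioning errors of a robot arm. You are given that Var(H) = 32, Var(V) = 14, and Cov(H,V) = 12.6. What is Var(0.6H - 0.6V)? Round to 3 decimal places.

Var(0.6H - 0.6V) = (0.6)²·Var(H) + (-0.6)²·Var(V) + 2·(0.6)·(-0.6)·Cov(H,V)
= 0.36·32 + 0.36·14 + -0.72·12.6 = 7.488

7.488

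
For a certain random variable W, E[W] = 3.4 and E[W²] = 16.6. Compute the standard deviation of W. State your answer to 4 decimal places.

Var(W) = 16.6 − (3.4)² = 5.04
σ(W) = √5.04 ≈ 2.2450

2.2450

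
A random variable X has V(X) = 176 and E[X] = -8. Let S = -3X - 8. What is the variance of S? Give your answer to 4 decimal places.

1584.0000

V(-3X - 8) = (-3)²·V(X) = 9·176 = 1584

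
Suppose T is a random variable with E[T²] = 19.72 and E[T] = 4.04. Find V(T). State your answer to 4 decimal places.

3.3984

V(T) = 19.72 − (4.04)² = 3.3984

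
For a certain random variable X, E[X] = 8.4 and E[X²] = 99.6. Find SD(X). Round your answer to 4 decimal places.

5.3889

Var(X) = 99.6 − (8.4)² = 29.04
SD(X) = √29.04 ≈ 5.3889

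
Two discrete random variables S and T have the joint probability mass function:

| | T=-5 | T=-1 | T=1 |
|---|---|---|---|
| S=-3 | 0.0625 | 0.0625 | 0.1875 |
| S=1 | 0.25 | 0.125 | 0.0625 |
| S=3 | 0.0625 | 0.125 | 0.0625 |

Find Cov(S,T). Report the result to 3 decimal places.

-1.406

E[S] = 0.25,  E[T] = -1.875
E[ST] = -1.875
Cov(S,T) = E[ST] − E[S]E[T] = -1.875 − (0.25)(-1.875) = -1.40625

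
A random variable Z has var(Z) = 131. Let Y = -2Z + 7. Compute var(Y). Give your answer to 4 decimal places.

var(-2Z + 7) = (-2)²·var(Z) = 4·131 = 524

524.0000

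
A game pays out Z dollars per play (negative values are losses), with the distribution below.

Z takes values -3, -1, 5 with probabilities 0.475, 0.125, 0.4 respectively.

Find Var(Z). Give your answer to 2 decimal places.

14.20

E[Z] = (-3)(0.475) + (-1)(0.125) + (5)(0.4) = 0.45
E[Z²] = (-3)²(0.475) + (-1)²(0.125) + (5)²(0.4) = 14.4
Var(Z) = E[Z²] − (E[Z])² = 14.4 − (0.45)² = 14.1975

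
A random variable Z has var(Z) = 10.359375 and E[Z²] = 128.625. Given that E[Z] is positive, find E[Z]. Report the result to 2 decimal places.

(E[Z])² = E[Z²] − var(Z) = 128.625 − 10.359375 = 118.265625
E[Z] = √118.265625 = 10.875

10.88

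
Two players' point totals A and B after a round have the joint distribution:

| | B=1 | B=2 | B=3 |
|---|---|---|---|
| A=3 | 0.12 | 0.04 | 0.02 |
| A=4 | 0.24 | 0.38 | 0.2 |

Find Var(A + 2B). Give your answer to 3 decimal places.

2.688

E[A] = 3.82,  E[B] = 1.86,  E[AB] = 7.18
Var(A) = 14.74 − (3.82)² = 0.1476;  Var(B) = 4.02 − (1.86)² = 0.5604
cov(A,B) = 7.18 − (3.82)(1.86) = 0.0748
Var(A + 2B) = (1)²·0.1476 + (2)²·0.5604 + 2·(1)·(2)·0.0748 = 2.6884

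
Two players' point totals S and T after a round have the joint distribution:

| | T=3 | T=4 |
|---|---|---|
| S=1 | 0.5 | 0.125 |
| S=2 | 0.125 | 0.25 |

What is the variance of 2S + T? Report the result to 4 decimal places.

E[S] = 1.375,  E[T] = 3.375,  E[ST] = 4.75
V(S) = 2.125 − (1.375)² = 0.234375;  V(T) = 11.625 − (3.375)² = 0.234375
cov(S,T) = 4.75 − (1.375)(3.375) = 0.109375
V(2S + T) = (2)²·0.234375 + (1)²·0.234375 + 2·(2)·(1)·0.109375 = 1.609375

1.6094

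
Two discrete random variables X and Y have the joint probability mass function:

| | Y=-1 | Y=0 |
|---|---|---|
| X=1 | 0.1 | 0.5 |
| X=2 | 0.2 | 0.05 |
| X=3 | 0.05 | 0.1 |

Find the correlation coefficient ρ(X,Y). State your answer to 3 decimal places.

-0.305

E[X] = 1.55,  E[Y] = -0.35
E[XY] = -0.65
Cov(X,Y) = E[XY] − E[X]E[Y] = -0.65 − (1.55)(-0.35) = -0.1075
V(X) = 0.5475,  V(Y) = 0.2275
ρ = -0.1075 / √(0.5475·0.2275) ≈ -0.305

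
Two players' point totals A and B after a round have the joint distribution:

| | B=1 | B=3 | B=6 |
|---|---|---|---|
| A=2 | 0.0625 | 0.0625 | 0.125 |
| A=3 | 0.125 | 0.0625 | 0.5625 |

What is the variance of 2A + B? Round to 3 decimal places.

E[A] = 2.75,  E[B] = 4.6875,  E[AB] = 13.0625
V(A) = 7.75 − (2.75)² = 0.1875;  V(B) = 26.0625 − (4.6875)² = 4.08984375
Cov(A,B) = 13.0625 − (2.75)(4.6875) = 0.171875
V(2A + B) = (2)²·0.1875 + (1)²·4.08984375 + 2·(2)·(1)·0.171875 = 5.52734375

5.527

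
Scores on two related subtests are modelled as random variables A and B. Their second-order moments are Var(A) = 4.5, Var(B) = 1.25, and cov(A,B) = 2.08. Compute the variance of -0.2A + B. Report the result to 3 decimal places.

Var(-0.2A + B) = (-0.2)²·Var(A) + (1)²·Var(B) + 2·(-0.2)·(1)·cov(A,B)
= 0.04·4.5 + 1·1.25 + -0.4·2.08 = 0.598

0.598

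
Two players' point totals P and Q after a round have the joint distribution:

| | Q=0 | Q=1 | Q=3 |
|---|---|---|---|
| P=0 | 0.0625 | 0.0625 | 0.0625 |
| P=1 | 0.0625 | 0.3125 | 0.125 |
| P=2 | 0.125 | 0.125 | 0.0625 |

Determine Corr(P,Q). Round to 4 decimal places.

-0.1236

E[P] = 1.125,  E[Q] = 1.25
E[PQ] = 1.3125
Cov(P,Q) = E[PQ] − E[P]E[Q] = 1.3125 − (1.125)(1.25) = -0.09375
V(P) = 0.484375,  V(Q) = 1.1875
ρ = -0.09375 / √(0.484375·1.1875) ≈ -0.1236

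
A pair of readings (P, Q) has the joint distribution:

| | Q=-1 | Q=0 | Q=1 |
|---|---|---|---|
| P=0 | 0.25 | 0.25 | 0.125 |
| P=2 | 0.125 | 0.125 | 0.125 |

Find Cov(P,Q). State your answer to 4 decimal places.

E[P] = 0.75,  E[Q] = -0.125
E[PQ] = 0
Cov(P,Q) = E[PQ] − E[P]E[Q] = 0 − (0.75)(-0.125) = 0.09375

0.0938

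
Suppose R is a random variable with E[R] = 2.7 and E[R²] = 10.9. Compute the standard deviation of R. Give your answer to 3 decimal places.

Var(R) = 10.9 − (2.7)² = 3.61
SD(R) = √3.61 ≈ 1.900

1.900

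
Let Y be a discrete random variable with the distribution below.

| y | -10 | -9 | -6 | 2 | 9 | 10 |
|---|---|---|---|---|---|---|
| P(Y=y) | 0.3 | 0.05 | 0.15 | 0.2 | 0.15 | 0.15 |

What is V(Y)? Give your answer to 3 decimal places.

66.190

E[Y] = (-10)(0.3) + (-9)(0.05) + (-6)(0.15) + (2)(0.2) + (9)(0.15) + (10)(0.15) = -1.1
E[Y²] = (-10)²(0.3) + (-9)²(0.05) + (-6)²(0.15) + (2)²(0.2) + (9)²(0.15) + (10)²(0.15) = 67.4
V(Y) = E[Y²] − (E[Y])² = 67.4 − (-1.1)² = 66.19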